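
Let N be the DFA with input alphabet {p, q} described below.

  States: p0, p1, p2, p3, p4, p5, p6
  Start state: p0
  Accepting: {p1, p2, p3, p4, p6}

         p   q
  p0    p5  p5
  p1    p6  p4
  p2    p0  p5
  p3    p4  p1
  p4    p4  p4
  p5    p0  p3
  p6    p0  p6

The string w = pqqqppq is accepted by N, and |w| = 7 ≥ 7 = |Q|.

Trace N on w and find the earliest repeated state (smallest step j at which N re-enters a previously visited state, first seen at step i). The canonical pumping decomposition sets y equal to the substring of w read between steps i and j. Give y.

p

Run of N on w = p q q q p p q:
  step 0: p0  (start)
  step 1: p5  (read p: p0→p5)
  step 2: p3  (read q: p5→p3)
  step 3: p1  (read q: p3→p1)
  step 4: p4  (read q: p1→p4)
  step 5: p4  (read p: p4→p4)   ← first repeat (p4 seen earlier)
  step 6: p4  (read p: p4→p4)
  step 7: p4  (read q: p4→p4)

So i = 4, j = 5, giving x = w[0:4] = pqqq, y = w[4:5] = p, z = w[5:7] = pq.
Check: |xy| = 5 ≤ 7 and |y| = 1 ≥ 1. Reading y takes N from p4 back to p4, so every xyⁱz is accepted.
Pumping length from the standard proof: p = 7 (the number of states). The repeated state found above gives |xy| = j ≤ 7 and |y| = j − i ≥ 1.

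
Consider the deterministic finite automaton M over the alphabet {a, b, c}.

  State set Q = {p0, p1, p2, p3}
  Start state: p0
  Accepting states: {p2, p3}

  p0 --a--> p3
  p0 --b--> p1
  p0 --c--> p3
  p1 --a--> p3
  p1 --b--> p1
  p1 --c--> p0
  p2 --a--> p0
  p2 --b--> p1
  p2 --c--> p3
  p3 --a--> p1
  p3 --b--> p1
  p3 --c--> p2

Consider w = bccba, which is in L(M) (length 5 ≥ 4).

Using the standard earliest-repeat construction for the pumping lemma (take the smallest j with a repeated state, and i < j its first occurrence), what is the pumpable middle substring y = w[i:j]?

Run of M on w = b c c b a:
  step 0: p0  (start)
  step 1: p1  (read b: p0→p1)
  step 2: p0  (read c: p1→p0)   ← first repeat (p0 seen earlier)
  step 3: p3  (read c: p0→p3)
  step 4: p1  (read b: p3→p1)
  step 5: p3  (read a: p1→p3)

So i = 0, j = 2, giving x = w[0:0] = ε, y = w[0:2] = bc, z = w[2:5] = cba.
Check: |xy| = 2 ≤ 4 and |y| = 2 ≥ 1. Reading y takes M from p0 back to p0, so every xyⁱz is accepted.
The DFA has 4 states, so the proof of the pumping lemma guarantees a repeated state among the first 4+1 visited; the segment between the two visits is the pumpable y.

bc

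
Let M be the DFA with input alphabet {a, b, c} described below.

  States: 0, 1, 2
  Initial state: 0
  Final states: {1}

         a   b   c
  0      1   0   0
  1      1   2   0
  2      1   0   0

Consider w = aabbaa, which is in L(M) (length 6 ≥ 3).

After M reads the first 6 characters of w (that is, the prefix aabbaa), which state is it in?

State sequence: 0 -a-> 1 -a-> 1 -b-> 2 -b-> 0 -a-> 1 -a-> 1

After reading 6 characters, M is in state 1.

1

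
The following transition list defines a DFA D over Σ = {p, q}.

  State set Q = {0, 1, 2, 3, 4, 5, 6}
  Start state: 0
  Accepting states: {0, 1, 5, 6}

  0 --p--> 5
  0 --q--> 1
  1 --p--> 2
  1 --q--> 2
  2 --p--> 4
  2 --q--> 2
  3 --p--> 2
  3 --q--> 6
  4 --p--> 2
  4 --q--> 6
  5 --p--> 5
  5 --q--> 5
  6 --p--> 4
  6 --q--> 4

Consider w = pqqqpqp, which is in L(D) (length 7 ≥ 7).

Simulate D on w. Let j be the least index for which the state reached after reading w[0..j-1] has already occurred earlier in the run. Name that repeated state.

Run of D on w = p q q q p q p:
  step 0: 0  (start)
  step 1: 5  (read p: 0→5)
  step 2: 5  (read q: 5→5)   ← first repeat (5 seen earlier)
  step 3: 5  (read q: 5→5)
  step 4: 5  (read q: 5→5)
  step 5: 5  (read p: 5→5)
  step 6: 5  (read q: 5→5)
  step 7: 5  (read p: 5→5)

The earliest repeat is at step j = 2: D is in 5, which it already visited at step i = 1.
The DFA has 7 states, so the proof of the pumping lemma guarantees a repeated state among the first 7+1 visited; the segment between the two visits is the pumpable y.

5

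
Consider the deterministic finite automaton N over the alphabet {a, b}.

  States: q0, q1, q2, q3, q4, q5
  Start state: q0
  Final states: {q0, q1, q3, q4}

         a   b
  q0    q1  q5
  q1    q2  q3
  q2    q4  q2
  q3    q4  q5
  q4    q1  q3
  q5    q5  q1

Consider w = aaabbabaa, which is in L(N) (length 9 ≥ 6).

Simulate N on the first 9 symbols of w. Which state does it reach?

State sequence: q0 -a-> q1 -a-> q2 -a-> q4 -b-> q3 -b-> q5 -a-> q5 -b-> q1 -a-> q2 -a-> q4

After reading 9 characters, N is in state q4.

q4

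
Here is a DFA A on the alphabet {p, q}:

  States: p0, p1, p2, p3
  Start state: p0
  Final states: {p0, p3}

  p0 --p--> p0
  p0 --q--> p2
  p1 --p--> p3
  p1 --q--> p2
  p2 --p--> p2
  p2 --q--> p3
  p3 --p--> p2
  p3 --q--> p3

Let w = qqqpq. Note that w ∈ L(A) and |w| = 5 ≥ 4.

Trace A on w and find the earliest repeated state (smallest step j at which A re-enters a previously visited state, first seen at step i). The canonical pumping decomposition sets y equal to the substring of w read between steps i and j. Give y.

Run of A on w = q q q p q:
  step 0: p0  (start)
  step 1: p2  (read q: p0→p2)
  step 2: p3  (read q: p2→p3)
  step 3: p3  (read q: p3→p3)   ← first repeat (p3 seen earlier)
  step 4: p2  (read p: p3→p2)
  step 5: p3  (read q: p2→p3)

So i = 2, j = 3, giving x = w[0:2] = qq, y = w[2:3] = q, z = w[3:5] = pq.
Check: |xy| = 3 ≤ 4 and |y| = 1 ≥ 1. Reading y takes A from p3 back to p3, so every xyⁱz is accepted.

q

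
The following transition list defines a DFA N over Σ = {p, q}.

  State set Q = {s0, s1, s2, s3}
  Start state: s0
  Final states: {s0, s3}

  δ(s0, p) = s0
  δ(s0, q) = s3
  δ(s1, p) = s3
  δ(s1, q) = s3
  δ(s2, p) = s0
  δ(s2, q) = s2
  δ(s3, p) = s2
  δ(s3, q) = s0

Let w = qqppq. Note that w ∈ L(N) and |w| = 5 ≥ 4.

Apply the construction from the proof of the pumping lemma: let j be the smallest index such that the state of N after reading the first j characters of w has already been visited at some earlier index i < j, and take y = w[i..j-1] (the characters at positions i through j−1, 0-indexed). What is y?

qq

State sequence: s0 -q-> s3 -q-> s0 -p-> s0 -p-> s0 -q-> s3
First repeat at step 2: s0 was already visited.

So i = 0, j = 2, giving x = w[0:0] = ε, y = w[0:2] = qq, z = w[2:5] = ppq.
Check: |xy| = 2 ≤ 4 and |y| = 2 ≥ 1. Reading y takes N from s0 back to s0, so every xyⁱz is accepted.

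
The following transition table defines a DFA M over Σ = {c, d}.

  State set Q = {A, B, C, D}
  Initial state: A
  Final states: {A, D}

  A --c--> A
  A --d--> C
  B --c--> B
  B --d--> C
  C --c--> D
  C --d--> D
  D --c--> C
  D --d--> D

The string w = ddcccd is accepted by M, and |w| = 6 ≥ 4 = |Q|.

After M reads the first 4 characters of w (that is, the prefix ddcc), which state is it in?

Run of M on the first 4 characters of w = d d c c:
  step 0: A  (start)
  step 1: C  (read d: A→C)
  step 2: D  (read d: C→D)
  step 3: C  (read c: D→C)
  step 4: D  (read c: C→D)

After reading 4 characters, M is in state D.
(This kind of state-tracing is the core of the pumping-lemma construction: with 4 states, pigeonhole forces a repeat within the first 4 steps.)

D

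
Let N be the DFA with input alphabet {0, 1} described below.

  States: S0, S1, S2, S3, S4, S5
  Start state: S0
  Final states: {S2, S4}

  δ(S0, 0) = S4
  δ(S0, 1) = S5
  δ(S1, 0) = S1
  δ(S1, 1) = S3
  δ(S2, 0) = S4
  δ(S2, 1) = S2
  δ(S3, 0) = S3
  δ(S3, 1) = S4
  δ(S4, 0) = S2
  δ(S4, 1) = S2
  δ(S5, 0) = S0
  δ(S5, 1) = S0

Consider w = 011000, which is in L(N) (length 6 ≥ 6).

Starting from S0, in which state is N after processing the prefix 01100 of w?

S2

State sequence: S0 -0-> S4 -1-> S2 -1-> S2 -0-> S4 -0-> S2

After reading 5 characters, N is in state S2.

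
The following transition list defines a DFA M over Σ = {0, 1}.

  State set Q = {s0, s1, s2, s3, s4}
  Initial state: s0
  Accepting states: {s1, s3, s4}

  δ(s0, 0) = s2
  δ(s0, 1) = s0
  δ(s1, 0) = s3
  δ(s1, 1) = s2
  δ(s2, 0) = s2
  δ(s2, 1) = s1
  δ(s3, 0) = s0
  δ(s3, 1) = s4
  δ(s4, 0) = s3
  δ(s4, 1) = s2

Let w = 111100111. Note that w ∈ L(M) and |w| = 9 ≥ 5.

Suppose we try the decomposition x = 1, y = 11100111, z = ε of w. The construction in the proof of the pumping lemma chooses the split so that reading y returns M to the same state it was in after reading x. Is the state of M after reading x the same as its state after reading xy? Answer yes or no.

Run of M on the first 9 characters of w = 1 1 1 1 0 0 1 1 1:
  step 0: s0  (start)
  step 1: s0  (read 1: s0→s0)
  step 2: s0  (read 1: s0→s0)
  step 3: s0  (read 1: s0→s0)
  step 4: s0  (read 1: s0→s0)
  step 5: s2  (read 0: s0→s2)
  step 6: s2  (read 0: s2→s2)
  step 7: s1  (read 1: s2→s1)
  step 8: s2  (read 1: s1→s2)
  step 9: s1  (read 1: s2→s1)

After x (step 1): s0. After xy (step 9): s1.
They differ (s0 ≠ s1), so y is not a cycle from the state after x; this split is not the one the pumping-lemma construction produces, and pumping y need not keep the string in L(M).

no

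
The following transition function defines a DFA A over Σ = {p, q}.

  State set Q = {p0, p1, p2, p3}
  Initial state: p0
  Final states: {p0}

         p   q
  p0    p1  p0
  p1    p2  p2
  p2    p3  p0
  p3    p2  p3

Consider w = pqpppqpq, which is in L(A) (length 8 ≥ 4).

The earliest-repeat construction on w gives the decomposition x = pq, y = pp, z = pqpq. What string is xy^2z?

xy^2z = pq·pp·pp·pqpq = pqpppppqpq.
Reading y = pp takes A from p2 back to p2, so after x·y·y the machine is still in p2, and z then leads to the accepting state p0. Hence pqpppppqpq ∈ L(A).

pqpppppqpq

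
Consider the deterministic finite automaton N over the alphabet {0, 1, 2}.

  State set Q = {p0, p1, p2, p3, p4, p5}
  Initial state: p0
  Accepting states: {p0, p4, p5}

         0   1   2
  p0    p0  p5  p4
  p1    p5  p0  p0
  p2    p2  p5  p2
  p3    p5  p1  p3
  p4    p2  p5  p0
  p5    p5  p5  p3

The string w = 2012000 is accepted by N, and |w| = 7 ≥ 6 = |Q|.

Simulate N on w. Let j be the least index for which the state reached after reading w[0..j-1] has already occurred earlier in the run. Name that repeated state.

Run of N on w = 2 0 1 2 0 0 0:
  step 0: p0  (start)
  step 1: p4  (read 2: p0→p4)
  step 2: p2  (read 0: p4→p2)
  step 3: p5  (read 1: p2→p5)
  step 4: p3  (read 2: p5→p3)
  step 5: p5  (read 0: p3→p5)   ← first repeat (p5 seen earlier)
  step 6: p5  (read 0: p5→p5)
  step 7: p5  (read 0: p5→p5)

The earliest repeat is at step j = 5: N is in p5, which it already visited at step i = 3.

p5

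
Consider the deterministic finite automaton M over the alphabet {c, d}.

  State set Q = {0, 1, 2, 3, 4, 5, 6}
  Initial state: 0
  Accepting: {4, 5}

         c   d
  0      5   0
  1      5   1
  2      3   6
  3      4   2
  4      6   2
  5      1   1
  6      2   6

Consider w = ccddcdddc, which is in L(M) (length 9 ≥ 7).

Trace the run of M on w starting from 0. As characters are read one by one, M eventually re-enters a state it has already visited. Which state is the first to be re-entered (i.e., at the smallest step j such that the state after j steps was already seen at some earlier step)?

State sequence: 0 -c-> 5 -c-> 1 -d-> 1 -d-> 1 -c-> 5 -d-> 1 -d-> 1 -d-> 1 -c-> 5
First repeat at step 3: 1 was already visited.

The earliest repeat is at step j = 3: M is in 1, which it already visited at step i = 2.
The DFA has 7 states, so the proof of the pumping lemma guarantees a repeated state among the first 7+1 visited; the segment between the two visits is the pumpable y.

1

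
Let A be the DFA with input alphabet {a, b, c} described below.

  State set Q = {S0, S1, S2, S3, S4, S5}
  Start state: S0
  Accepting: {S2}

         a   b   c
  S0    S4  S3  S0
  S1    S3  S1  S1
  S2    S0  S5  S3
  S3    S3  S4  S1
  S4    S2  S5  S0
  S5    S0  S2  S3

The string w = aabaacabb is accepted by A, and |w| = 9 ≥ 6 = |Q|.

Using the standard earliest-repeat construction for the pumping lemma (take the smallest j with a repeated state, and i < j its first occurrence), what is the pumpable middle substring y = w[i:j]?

aaba

Run of A on w = a a b a a c a b b:
  step 0: S0  (start)
  step 1: S4  (read a: S0→S4)
  step 2: S2  (read a: S4→S2)
  step 3: S5  (read b: S2→S5)
  step 4: S0  (read a: S5→S0)   ← first repeat (S0 seen earlier)
  step 5: S4  (read a: S0→S4)
  step 6: S0  (read c: S4→S0)
  step 7: S4  (read a: S0→S4)
  step 8: S5  (read b: S4→S5)
  step 9: S2  (read b: S5→S2)

So i = 0, j = 4, giving x = w[0:0] = ε, y = w[0:4] = aaba, z = w[4:9] = acabb.
Check: |xy| = 4 ≤ 6 and |y| = 4 ≥ 1. Reading y takes A from S0 back to S0, so every xyⁱz is accepted.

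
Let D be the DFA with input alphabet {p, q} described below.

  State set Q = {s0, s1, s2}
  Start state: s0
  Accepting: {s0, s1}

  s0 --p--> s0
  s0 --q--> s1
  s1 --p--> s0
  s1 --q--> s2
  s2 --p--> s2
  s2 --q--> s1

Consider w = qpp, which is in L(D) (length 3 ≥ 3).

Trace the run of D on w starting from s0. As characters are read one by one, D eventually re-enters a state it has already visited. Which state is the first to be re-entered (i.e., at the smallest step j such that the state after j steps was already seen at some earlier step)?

State sequence: s0 -q-> s1 -p-> s0 -p-> s0
First repeat at step 2: s0 was already visited.

The earliest repeat is at step j = 2: D is in s0, which it already visited at step i = 0.
Pumping length from the standard proof: p = 3 (the number of states). The repeated state found above gives |xy| = j ≤ 3 and |y| = j − i ≥ 1.

s0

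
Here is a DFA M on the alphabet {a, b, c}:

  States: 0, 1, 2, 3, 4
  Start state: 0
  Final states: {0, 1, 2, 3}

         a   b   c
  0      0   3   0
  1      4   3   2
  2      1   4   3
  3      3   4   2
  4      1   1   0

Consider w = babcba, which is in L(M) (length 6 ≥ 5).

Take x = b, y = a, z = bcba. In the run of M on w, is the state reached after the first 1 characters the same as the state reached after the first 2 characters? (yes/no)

Run of M on the first 2 characters of w = b a:
  step 0: 0  (start)
  step 1: 3  (read b: 0→3)
  step 2: 3  (read a: 3→3)

After x (step 1): 3. After xy (step 2): 3.
They match, so y = a drives M around a cycle from 3 back to itself; pumping y any number of times keeps M in 3 before reading z, and xyⁱz ∈ L(M) for every i ≥ 0.

yes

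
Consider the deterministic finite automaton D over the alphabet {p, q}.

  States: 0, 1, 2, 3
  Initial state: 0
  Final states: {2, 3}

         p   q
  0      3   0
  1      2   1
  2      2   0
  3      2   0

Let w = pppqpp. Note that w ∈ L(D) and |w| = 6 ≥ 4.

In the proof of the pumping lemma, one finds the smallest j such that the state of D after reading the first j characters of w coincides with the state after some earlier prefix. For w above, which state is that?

2

Run of D on w = p p p q p p:
  step 0: 0  (start)
  step 1: 3  (read p: 0→3)
  step 2: 2  (read p: 3→2)
  step 3: 2  (read p: 2→2)   ← first repeat (2 seen earlier)
  step 4: 0  (read q: 2→0)
  step 5: 3  (read p: 0→3)
  step 6: 2  (read p: 3→2)

The earliest repeat is at step j = 3: D is in 2, which it already visited at step i = 2.
With |Q| = 4, pigeonhole forces a state repeat no later than step 4; the substring read between the first and second visits to that state can be pumped.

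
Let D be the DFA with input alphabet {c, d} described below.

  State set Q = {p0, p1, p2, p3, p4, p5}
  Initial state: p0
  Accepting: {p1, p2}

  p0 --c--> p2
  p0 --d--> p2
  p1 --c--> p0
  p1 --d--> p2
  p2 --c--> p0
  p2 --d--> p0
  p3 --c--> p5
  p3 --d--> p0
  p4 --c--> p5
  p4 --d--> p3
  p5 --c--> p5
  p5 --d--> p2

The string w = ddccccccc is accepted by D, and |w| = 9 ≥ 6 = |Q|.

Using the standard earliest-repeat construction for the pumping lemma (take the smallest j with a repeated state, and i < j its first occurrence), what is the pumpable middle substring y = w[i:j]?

dd

Run of D on w = d d c c c c c c c:
  step 0: p0  (start)
  step 1: p2  (read d: p0→p2)
  step 2: p0  (read d: p2→p0)   ← first repeat (p0 seen earlier)
  step 3: p2  (read c: p0→p2)
  step 4: p0  (read c: p2→p0)
  step 5: p2  (read c: p0→p2)
  step 6: p0  (read c: p2→p0)
  step 7: p2  (read c: p0→p2)
  step 8: p0  (read c: p2→p0)
  step 9: p2  (read c: p0→p2)

So i = 0, j = 2, giving x = w[0:0] = ε, y = w[0:2] = dd, z = w[2:9] = ccccccc.
Check: |xy| = 2 ≤ 6 and |y| = 2 ≥ 1. Reading y takes D from p0 back to p0, so every xyⁱz is accepted.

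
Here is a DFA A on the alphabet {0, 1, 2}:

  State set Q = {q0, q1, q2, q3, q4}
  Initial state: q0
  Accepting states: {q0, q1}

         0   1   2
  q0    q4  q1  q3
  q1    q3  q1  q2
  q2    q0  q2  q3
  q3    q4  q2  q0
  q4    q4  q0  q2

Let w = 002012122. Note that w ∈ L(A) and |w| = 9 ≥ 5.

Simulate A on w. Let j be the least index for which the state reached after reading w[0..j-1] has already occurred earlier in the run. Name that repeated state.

Run of A on w = 0 0 2 0 1 2 1 2 2:
  step 0: q0  (start)
  step 1: q4  (read 0: q0→q4)
  step 2: q4  (read 0: q4→q4)   ← first repeat (q4 seen earlier)
  step 3: q2  (read 2: q4→q2)
  step 4: q0  (read 0: q2→q0)
  step 5: q1  (read 1: q0→q1)
  step 6: q2  (read 2: q1→q2)
  step 7: q2  (read 1: q2→q2)
  step 8: q3  (read 2: q2→q3)
  step 9: q0  (read 2: q3→q0)

The earliest repeat is at step j = 2: A is in q4, which it already visited at step i = 1.
Since A has 5 states, any run of length ≥ 5 visits 5+1 states, so by pigeonhole some state repeats within the first 5 steps — that repeat gives the pumpable loop.

q4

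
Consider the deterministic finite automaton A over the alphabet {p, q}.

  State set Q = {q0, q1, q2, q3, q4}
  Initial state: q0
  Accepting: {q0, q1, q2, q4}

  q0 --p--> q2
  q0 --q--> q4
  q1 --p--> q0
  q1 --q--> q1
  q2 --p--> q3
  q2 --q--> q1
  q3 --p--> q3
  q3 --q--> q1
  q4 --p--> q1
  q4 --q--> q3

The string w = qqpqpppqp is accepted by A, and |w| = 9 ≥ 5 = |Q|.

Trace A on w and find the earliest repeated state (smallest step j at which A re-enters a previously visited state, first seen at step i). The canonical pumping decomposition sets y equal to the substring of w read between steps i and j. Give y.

p

Run of A on w = q q p q p p p q p:
  step 0: q0  (start)
  step 1: q4  (read q: q0→q4)
  step 2: q3  (read q: q4→q3)
  step 3: q3  (read p: q3→q3)   ← first repeat (q3 seen earlier)
  step 4: q1  (read q: q3→q1)
  step 5: q0  (read p: q1→q0)
  step 6: q2  (read p: q0→q2)
  step 7: q3  (read p: q2→q3)
  step 8: q1  (read q: q3→q1)
  step 9: q0  (read p: q1→q0)

So i = 2, j = 3, giving x = w[0:2] = qq, y = w[2:3] = p, z = w[3:9] = qpppqp.
Check: |xy| = 3 ≤ 5 and |y| = 1 ≥ 1. Reading y takes A from q3 back to q3, so every xyⁱz is accepted.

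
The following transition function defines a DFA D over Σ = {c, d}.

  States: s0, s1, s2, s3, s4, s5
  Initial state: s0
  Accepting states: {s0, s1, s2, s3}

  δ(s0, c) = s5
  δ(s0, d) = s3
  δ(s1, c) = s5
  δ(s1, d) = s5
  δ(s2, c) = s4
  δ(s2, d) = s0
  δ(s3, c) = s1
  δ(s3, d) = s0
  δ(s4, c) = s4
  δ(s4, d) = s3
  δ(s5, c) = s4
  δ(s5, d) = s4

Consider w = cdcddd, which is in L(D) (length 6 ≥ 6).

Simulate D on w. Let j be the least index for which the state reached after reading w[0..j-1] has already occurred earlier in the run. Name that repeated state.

State sequence: s0 -c-> s5 -d-> s4 -c-> s4 -d-> s3 -d-> s0 -d-> s3
First repeat at step 3: s4 was already visited.

The earliest repeat is at step j = 3: D is in s4, which it already visited at step i = 2.
Pumping length from the standard proof: p = 6 (the number of states). The repeated state found above gives |xy| = j ≤ 6 and |y| = j − i ≥ 1.

s4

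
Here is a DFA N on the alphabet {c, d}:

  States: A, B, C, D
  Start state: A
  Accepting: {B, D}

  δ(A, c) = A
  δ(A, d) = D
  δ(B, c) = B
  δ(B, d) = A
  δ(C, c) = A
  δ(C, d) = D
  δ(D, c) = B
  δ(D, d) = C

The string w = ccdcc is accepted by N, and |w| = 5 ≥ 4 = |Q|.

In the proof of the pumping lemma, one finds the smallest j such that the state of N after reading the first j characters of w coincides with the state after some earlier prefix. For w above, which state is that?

State sequence: A -c-> A -c-> A -d-> D -c-> B -c-> B
First repeat at step 1: A was already visited.

The earliest repeat is at step j = 1: N is in A, which it already visited at step i = 0.

A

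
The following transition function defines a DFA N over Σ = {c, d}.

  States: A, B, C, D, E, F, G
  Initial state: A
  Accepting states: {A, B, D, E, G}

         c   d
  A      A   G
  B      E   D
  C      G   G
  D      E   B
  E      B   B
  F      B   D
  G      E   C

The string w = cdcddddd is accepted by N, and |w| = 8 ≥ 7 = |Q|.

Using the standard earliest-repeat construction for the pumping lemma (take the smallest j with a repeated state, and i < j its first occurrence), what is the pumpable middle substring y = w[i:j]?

Run of N on w = c d c d d d d d:
  step 0: A  (start)
  step 1: A  (read c: A→A)   ← first repeat (A seen earlier)
  step 2: G  (read d: A→G)
  step 3: E  (read c: G→E)
  step 4: B  (read d: E→B)
  step 5: D  (read d: B→D)
  step 6: B  (read d: D→B)
  step 7: D  (read d: B→D)
  step 8: B  (read d: D→B)

So i = 0, j = 1, giving x = w[0:0] = ε, y = w[0:1] = c, z = w[1:8] = dcddddd.
Check: |xy| = 1 ≤ 7 and |y| = 1 ≥ 1. Reading y takes N from A back to A, so every xyⁱz is accepted.
Since N has 7 states, any run of length ≥ 7 visits 7+1 states, so by pigeonhole some state repeats within the first 7 steps — that repeat gives the pumpable loop.

c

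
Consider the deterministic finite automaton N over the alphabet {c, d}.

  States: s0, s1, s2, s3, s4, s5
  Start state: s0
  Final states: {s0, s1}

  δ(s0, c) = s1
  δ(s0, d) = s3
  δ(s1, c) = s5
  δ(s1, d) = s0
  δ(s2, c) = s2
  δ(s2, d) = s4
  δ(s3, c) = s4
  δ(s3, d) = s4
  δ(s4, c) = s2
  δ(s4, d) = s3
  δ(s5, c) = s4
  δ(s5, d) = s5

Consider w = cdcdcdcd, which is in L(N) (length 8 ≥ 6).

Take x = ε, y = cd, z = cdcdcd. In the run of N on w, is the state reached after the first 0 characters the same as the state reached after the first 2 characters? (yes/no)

Run of N on the first 2 characters of w = c d:
  step 0: s0  (start)
  step 1: s1  (read c: s0→s1)
  step 2: s0  (read d: s1→s0)

After x (step 0): s0. After xy (step 2): s0.
They match, so y = cd drives N around a cycle from s0 back to itself; pumping y any number of times keeps N in s0 before reading z, and xyⁱz ∈ L(N) for every i ≥ 0.

yes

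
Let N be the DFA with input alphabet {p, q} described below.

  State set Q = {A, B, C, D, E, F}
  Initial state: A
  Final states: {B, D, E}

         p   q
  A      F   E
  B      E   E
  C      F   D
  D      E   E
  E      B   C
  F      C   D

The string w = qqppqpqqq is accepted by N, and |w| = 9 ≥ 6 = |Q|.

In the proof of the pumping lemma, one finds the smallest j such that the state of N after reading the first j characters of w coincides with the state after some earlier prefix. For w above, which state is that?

C

Run of N on w = q q p p q p q q q:
  step 0: A  (start)
  step 1: E  (read q: A→E)
  step 2: C  (read q: E→C)
  step 3: F  (read p: C→F)
  step 4: C  (read p: F→C)   ← first repeat (C seen earlier)
  step 5: D  (read q: C→D)
  step 6: E  (read p: D→E)
  step 7: C  (read q: E→C)
  step 8: D  (read q: C→D)
  step 9: E  (read q: D→E)

The earliest repeat is at step j = 4: N is in C, which it already visited at step i = 2.
Pumping length from the standard proof: p = 6 (the number of states). The repeated state found above gives |xy| = j ≤ 6 and |y| = j − i ≥ 1.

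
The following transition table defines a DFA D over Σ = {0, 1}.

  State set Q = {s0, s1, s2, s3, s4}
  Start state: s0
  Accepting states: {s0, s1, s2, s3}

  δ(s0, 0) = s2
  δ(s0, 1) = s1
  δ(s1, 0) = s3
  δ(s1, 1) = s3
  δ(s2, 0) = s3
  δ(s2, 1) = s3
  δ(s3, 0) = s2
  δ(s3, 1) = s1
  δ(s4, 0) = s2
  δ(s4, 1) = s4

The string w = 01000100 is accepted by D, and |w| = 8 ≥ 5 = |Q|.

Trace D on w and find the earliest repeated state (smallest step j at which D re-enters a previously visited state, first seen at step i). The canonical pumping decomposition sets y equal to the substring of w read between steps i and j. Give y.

10

State sequence: s0 -0-> s2 -1-> s3 -0-> s2 -0-> s3 -0-> s2 -1-> s3 -0-> s2 -0-> s3
First repeat at step 3: s2 was already visited.

So i = 1, j = 3, giving x = w[0:1] = 0, y = w[1:3] = 10, z = w[3:8] = 00100.
Check: |xy| = 3 ≤ 5 and |y| = 2 ≥ 1. Reading y takes D from s2 back to s2, so every xyⁱz is accepted.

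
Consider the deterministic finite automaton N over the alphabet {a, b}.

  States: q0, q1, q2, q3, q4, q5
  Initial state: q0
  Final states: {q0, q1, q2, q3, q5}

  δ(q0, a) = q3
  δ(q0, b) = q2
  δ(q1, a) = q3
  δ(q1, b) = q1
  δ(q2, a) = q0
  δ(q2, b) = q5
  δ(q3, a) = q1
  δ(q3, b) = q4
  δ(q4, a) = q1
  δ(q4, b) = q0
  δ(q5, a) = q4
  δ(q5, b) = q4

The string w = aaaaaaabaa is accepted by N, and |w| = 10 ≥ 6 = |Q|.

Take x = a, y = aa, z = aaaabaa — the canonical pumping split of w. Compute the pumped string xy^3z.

aaaaaaaaaaabaa

xy^3z = a·aa·aa·aa·aaaabaa = aaaaaaaaaaabaa.
Reading y = aa takes N from q3 back to q3, so after x·y·y·y the machine is still in q3, and z then leads to the accepting state q3. Hence aaaaaaaaaaabaa ∈ L(N).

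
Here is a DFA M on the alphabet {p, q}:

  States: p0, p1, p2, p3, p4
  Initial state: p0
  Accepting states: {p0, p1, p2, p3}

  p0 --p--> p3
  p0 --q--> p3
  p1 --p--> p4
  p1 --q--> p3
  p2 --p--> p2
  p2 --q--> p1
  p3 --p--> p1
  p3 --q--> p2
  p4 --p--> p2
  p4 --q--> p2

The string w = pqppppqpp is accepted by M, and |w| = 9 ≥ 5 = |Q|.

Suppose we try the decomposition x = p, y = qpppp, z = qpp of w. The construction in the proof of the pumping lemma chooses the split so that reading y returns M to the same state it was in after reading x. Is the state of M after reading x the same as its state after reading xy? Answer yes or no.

State sequence: p0 -p-> p3 -q-> p2 -p-> p2 -p-> p2 -p-> p2 -p-> p2

After x (step 1): p3. After xy (step 6): p2.
They differ (p3 ≠ p2), so y is not a cycle from the state after x; this split is not the one the pumping-lemma construction produces, and pumping y need not keep the string in L(M).

no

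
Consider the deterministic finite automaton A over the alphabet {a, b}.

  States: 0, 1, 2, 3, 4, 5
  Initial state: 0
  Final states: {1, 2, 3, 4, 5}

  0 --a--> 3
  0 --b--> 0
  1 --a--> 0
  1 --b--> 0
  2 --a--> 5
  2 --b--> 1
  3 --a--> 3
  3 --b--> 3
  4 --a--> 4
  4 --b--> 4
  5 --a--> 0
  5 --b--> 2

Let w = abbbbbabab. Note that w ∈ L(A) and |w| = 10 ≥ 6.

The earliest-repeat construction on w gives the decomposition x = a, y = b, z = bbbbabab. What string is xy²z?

abbbbbbabab

xy^2z = a·b·b·bbbbabab = abbbbbbabab.
Reading y = b takes A from 3 back to 3, so after x·y·y the machine is still in 3, and z then leads to the accepting state 3. Hence abbbbbbabab ∈ L(A).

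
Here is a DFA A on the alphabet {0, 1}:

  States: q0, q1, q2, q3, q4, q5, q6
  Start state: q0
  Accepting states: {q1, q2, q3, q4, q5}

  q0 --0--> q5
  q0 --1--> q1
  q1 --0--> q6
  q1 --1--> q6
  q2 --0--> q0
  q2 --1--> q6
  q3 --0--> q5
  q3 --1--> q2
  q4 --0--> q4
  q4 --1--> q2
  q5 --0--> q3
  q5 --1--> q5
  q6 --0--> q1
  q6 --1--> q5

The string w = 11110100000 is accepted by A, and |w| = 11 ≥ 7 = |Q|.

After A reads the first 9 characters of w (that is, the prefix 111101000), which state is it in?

q3

State sequence: q0 -1-> q1 -1-> q6 -1-> q5 -1-> q5 -0-> q3 -1-> q2 -0-> q0 -0-> q5 -0-> q3

After reading 9 characters, A is in state q3.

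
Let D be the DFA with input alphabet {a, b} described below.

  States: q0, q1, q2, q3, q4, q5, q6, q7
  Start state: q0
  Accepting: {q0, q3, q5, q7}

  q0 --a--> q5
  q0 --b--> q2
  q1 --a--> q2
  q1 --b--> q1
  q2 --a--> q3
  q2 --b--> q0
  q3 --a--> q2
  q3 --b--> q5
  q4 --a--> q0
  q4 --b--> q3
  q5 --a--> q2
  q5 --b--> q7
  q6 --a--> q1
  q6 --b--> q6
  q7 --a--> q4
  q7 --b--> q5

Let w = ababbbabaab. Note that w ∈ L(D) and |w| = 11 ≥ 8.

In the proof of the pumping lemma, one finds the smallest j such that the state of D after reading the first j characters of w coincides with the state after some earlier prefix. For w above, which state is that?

q5

Run of D on w = a b a b b b a b a a b:
  step 0: q0  (start)
  step 1: q5  (read a: q0→q5)
  step 2: q7  (read b: q5→q7)
  step 3: q4  (read a: q7→q4)
  step 4: q3  (read b: q4→q3)
  step 5: q5  (read b: q3→q5)   ← first repeat (q5 seen earlier)
  step 6: q7  (read b: q5→q7)
  step 7: q4  (read a: q7→q4)
  step 8: q3  (read b: q4→q3)
  step 9: q2  (read a: q3→q2)
  step 10: q3  (read a: q2→q3)
  step 11: q5  (read b: q3→q5)

The earliest repeat is at step j = 5: D is in q5, which it already visited at step i = 1.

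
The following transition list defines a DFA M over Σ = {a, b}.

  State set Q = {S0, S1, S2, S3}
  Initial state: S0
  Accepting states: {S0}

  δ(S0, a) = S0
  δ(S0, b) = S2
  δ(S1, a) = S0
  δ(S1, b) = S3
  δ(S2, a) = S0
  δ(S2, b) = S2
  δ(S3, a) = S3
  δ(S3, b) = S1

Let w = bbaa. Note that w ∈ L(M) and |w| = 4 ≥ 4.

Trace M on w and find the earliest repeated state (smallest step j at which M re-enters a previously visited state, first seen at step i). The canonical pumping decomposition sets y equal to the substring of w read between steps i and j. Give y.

Run of M on w = b b a a:
  step 0: S0  (start)
  step 1: S2  (read b: S0→S2)
  step 2: S2  (read b: S2→S2)   ← first repeat (S2 seen earlier)
  step 3: S0  (read a: S2→S0)
  step 4: S0  (read a: S0→S0)

So i = 1, j = 2, giving x = w[0:1] = b, y = w[1:2] = b, z = w[2:4] = aa.
Check: |xy| = 2 ≤ 4 and |y| = 1 ≥ 1. Reading y takes M from S2 back to S2, so every xyⁱz is accepted.

b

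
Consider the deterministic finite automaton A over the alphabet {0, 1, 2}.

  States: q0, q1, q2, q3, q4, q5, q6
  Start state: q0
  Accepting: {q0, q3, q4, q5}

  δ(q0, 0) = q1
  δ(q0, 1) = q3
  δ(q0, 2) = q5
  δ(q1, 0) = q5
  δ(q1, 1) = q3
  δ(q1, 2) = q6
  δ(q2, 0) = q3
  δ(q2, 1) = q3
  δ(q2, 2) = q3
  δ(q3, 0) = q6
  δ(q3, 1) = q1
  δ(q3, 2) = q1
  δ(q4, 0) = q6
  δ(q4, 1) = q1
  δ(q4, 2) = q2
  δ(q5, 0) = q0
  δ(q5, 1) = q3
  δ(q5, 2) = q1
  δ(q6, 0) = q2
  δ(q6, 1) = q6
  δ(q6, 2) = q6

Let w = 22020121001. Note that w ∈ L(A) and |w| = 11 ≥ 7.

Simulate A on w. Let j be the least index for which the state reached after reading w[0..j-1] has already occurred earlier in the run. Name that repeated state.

q5

Run of A on w = 2 2 0 2 0 1 2 1 0 0 1:
  step 0: q0  (start)
  step 1: q5  (read 2: q0→q5)
  step 2: q1  (read 2: q5→q1)
  step 3: q5  (read 0: q1→q5)   ← first repeat (q5 seen earlier)
  step 4: q1  (read 2: q5→q1)
  step 5: q5  (read 0: q1→q5)
  step 6: q3  (read 1: q5→q3)
  step 7: q1  (read 2: q3→q1)
  step 8: q3  (read 1: q1→q3)
  step 9: q6  (read 0: q3→q6)
  step 10: q2  (read 0: q6→q2)
  step 11: q3  (read 1: q2→q3)

The earliest repeat is at step j = 3: A is in q5, which it already visited at step i = 1.
With |Q| = 7, pigeonhole forces a state repeat no later than step 7; the substring read between the first and second visits to that state can be pumped.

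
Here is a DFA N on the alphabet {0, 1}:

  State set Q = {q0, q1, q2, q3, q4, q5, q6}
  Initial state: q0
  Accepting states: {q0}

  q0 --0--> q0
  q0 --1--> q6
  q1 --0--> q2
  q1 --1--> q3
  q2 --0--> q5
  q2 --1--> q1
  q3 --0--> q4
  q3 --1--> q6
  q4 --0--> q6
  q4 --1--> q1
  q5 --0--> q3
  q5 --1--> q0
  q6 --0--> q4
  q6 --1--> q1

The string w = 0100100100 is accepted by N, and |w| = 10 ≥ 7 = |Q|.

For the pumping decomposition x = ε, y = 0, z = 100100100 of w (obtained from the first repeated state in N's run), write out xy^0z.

xy⁰z = xz = ε·100100100 = 100100100.
Reading y = 0 takes N from q0 back to q0, so after x the machine is still in q0, and z then leads to the accepting state q0. Hence 100100100 ∈ L(N).

100100100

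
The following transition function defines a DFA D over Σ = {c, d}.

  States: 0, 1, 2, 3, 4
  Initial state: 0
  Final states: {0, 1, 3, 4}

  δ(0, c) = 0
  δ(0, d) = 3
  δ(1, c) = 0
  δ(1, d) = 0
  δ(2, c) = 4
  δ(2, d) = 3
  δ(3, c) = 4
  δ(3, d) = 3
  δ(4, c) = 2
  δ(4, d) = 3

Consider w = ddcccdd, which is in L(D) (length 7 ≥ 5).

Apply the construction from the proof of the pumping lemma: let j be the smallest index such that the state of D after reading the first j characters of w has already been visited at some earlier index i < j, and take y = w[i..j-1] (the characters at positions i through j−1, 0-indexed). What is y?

d

Run of D on w = d d c c c d d:
  step 0: 0  (start)
  step 1: 3  (read d: 0→3)
  step 2: 3  (read d: 3→3)   ← first repeat (3 seen earlier)
  step 3: 4  (read c: 3→4)
  step 4: 2  (read c: 4→2)
  step 5: 4  (read c: 2→4)
  step 6: 3  (read d: 4→3)
  step 7: 3  (read d: 3→3)

So i = 1, j = 2, giving x = w[0:1] = d, y = w[1:2] = d, z = w[2:7] = cccdd.
Check: |xy| = 2 ≤ 5 and |y| = 1 ≥ 1. Reading y takes D from 3 back to 3, so every xyⁱz is accepted.
Since D has 5 states, any run of length ≥ 5 visits 5+1 states, so by pigeonhole some state repeats within the first 5 steps — that repeat gives the pumpable loop.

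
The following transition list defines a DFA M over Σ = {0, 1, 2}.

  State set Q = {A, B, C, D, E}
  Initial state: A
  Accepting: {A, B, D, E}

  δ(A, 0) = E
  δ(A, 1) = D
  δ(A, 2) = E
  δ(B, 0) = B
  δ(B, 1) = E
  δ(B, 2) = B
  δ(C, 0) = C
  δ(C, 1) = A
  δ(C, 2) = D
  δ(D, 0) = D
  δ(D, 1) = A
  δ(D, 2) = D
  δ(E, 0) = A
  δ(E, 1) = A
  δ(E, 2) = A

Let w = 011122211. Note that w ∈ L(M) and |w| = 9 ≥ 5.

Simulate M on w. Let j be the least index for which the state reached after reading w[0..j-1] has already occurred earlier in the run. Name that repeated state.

Run of M on w = 0 1 1 1 2 2 2 1 1:
  step 0: A  (start)
  step 1: E  (read 0: A→E)
  step 2: A  (read 1: E→A)   ← first repeat (A seen earlier)
  step 3: D  (read 1: A→D)
  step 4: A  (read 1: D→A)
  step 5: E  (read 2: A→E)
  step 6: A  (read 2: E→A)
  step 7: E  (read 2: A→E)
  step 8: A  (read 1: E→A)
  step 9: D  (read 1: A→D)

The earliest repeat is at step j = 2: M is in A, which it already visited at step i = 0.

A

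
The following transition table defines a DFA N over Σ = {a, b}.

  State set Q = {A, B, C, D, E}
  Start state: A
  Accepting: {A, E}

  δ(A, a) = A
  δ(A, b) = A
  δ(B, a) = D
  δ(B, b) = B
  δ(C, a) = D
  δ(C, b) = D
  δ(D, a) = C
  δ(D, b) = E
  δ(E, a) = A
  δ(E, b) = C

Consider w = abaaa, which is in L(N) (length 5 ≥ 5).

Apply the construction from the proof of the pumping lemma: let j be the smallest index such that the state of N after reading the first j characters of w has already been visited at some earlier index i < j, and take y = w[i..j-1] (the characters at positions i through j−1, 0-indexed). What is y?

a

State sequence: A -a-> A -b-> A -a-> A -a-> A -a-> A
First repeat at step 1: A was already visited.

So i = 0, j = 1, giving x = w[0:0] = ε, y = w[0:1] = a, z = w[1:5] = baaa.
Check: |xy| = 1 ≤ 5 and |y| = 1 ≥ 1. Reading y takes N from A back to A, so every xyⁱz is accepted.
With |Q| = 5, pigeonhole forces a state repeat no later than step 5; the substring read between the first and second visits to that state can be pumped.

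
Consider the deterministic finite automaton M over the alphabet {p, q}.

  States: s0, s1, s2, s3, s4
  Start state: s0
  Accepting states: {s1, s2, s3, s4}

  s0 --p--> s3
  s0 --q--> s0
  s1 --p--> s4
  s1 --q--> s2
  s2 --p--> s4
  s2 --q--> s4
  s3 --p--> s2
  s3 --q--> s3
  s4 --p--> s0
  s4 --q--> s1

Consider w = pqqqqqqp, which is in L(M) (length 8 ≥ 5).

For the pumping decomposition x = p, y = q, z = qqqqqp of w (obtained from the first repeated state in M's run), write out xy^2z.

xy^2z = p·q·q·qqqqqp = pqqqqqqqp.
Reading y = q takes M from s3 back to s3, so after x·y·y the machine is still in s3, and z then leads to the accepting state s2. Hence pqqqqqqqp ∈ L(M).

pqqqqqqqp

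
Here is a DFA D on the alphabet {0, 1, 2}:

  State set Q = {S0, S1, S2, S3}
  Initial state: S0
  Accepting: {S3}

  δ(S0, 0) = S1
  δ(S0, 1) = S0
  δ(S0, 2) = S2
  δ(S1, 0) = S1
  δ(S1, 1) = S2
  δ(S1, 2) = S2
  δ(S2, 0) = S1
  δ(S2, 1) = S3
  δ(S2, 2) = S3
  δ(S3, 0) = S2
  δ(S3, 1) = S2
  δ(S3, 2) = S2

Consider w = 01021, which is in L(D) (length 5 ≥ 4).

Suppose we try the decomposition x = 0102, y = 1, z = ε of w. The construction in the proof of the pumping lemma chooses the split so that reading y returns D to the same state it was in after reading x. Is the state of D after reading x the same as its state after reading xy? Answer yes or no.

Run of D on the first 5 characters of w = 0 1 0 2 1:
  step 0: S0  (start)
  step 1: S1  (read 0: S0→S1)
  step 2: S2  (read 1: S1→S2)
  step 3: S1  (read 0: S2→S1)
  step 4: S2  (read 2: S1→S2)
  step 5: S3  (read 1: S2→S3)

After x (step 4): S2. After xy (step 5): S3.
They differ (S2 ≠ S3), so y is not a cycle from the state after x; this split is not the one the pumping-lemma construction produces, and pumping y need not keep the string in L(D).

no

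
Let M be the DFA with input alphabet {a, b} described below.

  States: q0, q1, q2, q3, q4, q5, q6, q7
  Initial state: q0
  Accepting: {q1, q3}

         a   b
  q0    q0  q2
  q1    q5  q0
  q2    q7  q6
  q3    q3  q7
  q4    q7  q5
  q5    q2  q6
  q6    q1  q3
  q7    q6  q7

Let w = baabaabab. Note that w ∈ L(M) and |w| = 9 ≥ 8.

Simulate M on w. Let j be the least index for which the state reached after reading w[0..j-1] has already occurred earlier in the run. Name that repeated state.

q3

State sequence: q0 -b-> q2 -a-> q7 -a-> q6 -b-> q3 -a-> q3 -a-> q3 -b-> q7 -a-> q6 -b-> q3
First repeat at step 5: q3 was already visited.

The earliest repeat is at step j = 5: M is in q3, which it already visited at step i = 4.
Pumping length from the standard proof: p = 8 (the number of states). The repeated state found above gives |xy| = j ≤ 8 and |y| = j − i ≥ 1.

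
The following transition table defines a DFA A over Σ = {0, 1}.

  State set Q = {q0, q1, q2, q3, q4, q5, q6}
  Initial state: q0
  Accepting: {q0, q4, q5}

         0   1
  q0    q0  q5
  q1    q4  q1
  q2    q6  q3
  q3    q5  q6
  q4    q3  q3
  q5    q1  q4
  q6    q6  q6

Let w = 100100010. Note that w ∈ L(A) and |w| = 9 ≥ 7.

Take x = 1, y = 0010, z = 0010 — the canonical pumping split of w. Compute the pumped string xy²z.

xy^2z = 1·0010·0010·0010 = 1001000100010.
Reading y = 0010 takes A from q5 back to q5, so after x·y·y the machine is still in q5, and z then leads to the accepting state q5. Hence 1001000100010 ∈ L(A).

1001000100010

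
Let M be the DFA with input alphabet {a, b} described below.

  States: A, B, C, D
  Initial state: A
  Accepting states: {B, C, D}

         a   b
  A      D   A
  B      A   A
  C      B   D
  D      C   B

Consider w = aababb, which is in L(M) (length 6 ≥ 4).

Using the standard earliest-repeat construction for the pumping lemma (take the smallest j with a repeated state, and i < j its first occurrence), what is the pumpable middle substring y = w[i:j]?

ab

State sequence: A -a-> D -a-> C -b-> D -a-> C -b-> D -b-> B
First repeat at step 3: D was already visited.

So i = 1, j = 3, giving x = w[0:1] = a, y = w[1:3] = ab, z = w[3:6] = abb.
Check: |xy| = 3 ≤ 4 and |y| = 2 ≥ 1. Reading y takes M from D back to D, so every xyⁱz is accepted.
With |Q| = 4, pigeonhole forces a state repeat no later than step 4; the substring read between the first and second visits to that state can be pumped.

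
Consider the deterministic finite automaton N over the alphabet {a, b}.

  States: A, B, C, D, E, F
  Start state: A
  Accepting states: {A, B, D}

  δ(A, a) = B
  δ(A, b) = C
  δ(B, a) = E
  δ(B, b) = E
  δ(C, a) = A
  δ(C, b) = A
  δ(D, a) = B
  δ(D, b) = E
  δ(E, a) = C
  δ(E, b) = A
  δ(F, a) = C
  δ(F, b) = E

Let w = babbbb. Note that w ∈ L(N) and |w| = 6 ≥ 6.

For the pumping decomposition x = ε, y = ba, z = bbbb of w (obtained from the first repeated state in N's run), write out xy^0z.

bbbb

xy⁰z = xz = ε·bbbb = bbbb.
Reading y = ba takes N from A back to A, so after x the machine is still in A, and z then leads to the accepting state A. Hence bbbb ∈ L(N).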